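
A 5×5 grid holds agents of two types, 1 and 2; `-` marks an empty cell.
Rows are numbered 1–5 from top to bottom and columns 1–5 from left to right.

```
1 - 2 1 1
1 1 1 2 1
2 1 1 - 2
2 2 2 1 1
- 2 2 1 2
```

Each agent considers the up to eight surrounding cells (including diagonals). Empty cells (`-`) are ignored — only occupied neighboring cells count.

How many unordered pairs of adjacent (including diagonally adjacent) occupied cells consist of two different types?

26

Scan each occupied cell's neighbors to the right and below (and the two forward diagonals) so each pair is counted once.
From row 1: 5 unlike of 12 pairs (running 5/12).
From row 2: 6 unlike of 14 pairs (running 11/26).
From row 3: 8 unlike of 12 pairs (running 19/38).
From row 4: 5 unlike of 15 pairs (running 24/53).
From row 5: 2 unlike of 3 pairs (running 26/56).
Total adjacent occupied pairs: 56; unlike-type pairs: 26.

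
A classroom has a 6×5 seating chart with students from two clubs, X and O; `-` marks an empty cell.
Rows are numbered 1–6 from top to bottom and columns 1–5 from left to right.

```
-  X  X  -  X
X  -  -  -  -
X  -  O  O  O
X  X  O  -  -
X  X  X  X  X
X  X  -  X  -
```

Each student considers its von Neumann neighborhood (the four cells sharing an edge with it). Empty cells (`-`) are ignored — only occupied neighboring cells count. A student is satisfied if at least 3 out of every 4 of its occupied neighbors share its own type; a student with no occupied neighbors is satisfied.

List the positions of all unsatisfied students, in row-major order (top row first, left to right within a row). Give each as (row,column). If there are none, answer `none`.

(1,2)X 1/1 satisfied
(1,3)X 1/1 satisfied
(1,5)X 0/0 satisfied
(2,1)X 1/1 satisfied
(3,1)X 2/2 satisfied
(3,3)O 2/2 satisfied
(3,4)O 2/2 satisfied
(3,5)O 1/1 satisfied
(4,1)X 3/3 satisfied
(4,2)X 2/3 not
(4,3)O 1/3 not
(5,1)X 3/3 satisfied
(5,2)X 4/4 satisfied
(5,3)X 2/3 not
(5,4)X 3/3 satisfied
(5,5)X 1/1 satisfied
(6,1)X 2/2 satisfied
(6,2)X 2/2 satisfied
(6,4)X 1/1 satisfied

(4,2), (4,3), (5,3)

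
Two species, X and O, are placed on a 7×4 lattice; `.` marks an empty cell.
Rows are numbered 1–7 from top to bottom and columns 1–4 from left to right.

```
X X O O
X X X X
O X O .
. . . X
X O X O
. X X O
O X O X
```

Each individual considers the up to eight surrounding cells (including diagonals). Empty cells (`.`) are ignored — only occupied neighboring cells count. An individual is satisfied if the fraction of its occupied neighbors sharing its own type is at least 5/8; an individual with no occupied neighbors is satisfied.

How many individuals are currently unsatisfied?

(1,1)X 3/3 satisfied
(1,2)X 4/5 satisfied
(1,3)O 1/5 not
(1,4)O 1/3 not
(2,1)X 4/5 satisfied
(2,2)X 5/8 satisfied
(2,3)X 4/7 not
(2,4)X 1/4 not
(3,1)O 0/3 not
(3,2)X 3/5 not
(3,3)O 0/5 not
(4,4)X 1/3 not
(5,1)X 1/2 not
(5,2)O 0/4 not
(5,3)X 3/6 not
(5,4)O 1/4 not
(6,2)X 4/7 not
(6,3)X 4/8 not
(6,4)O 2/5 not
(7,1)O 0/2 not
(7,2)X 2/4 not
(7,3)O 1/5 not
(7,4)X 1/3 not
Unsatisfied: (1,3), (1,4), (2,3), (2,4), (3,1), (3,2), (3,3), (4,4), (5,1), (5,2), (5,3), (5,4), (6,2), (6,3), (6,4), (7,1), (7,2), (7,3), (7,4) — 19 in total.

19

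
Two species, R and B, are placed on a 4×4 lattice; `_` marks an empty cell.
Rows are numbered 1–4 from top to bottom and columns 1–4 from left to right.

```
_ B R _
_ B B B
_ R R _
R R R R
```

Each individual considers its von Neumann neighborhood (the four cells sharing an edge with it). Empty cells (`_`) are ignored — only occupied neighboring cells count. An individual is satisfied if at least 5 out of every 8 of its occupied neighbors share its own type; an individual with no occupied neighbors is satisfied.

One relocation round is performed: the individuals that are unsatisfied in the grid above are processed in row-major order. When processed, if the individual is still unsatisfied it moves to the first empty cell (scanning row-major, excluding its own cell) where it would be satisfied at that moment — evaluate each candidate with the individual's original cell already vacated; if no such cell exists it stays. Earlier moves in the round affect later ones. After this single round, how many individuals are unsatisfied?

1

Initially unsatisfied (in order): (1,2), (1,3), (2,3).
  (1,2) → (1,1).
  (1,3) → (3,1).
  (2,3): now satisfied by earlier moves; stays.
Resulting grid:
B _ _ _
_ B B B
R R R _
R R R R
Unsatisfied now: (2,2).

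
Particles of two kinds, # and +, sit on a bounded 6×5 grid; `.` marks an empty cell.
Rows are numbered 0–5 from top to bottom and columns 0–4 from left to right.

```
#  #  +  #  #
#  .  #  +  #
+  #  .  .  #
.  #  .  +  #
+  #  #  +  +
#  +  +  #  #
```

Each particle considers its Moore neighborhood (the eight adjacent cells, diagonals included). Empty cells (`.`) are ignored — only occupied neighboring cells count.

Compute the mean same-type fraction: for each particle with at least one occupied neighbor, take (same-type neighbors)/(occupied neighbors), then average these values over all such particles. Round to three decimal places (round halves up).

0.476

(0,0)# 2/2
(0,1)# 3/4
(0,2)+ 1/4
(0,3)# 3/5
(0,4)# 2/3
(1,0)# 3/4
(1,2)# 3/5
(1,3)+ 1/6
(1,4)# 3/4
(2,0)+ 0/3
(2,1)# 3/4
(2,4)# 2/4
(3,1)# 3/5
(3,3)+ 2/5
(3,4)# 1/4
(4,0)+ 1/4
(4,1)# 3/6
(4,2)# 3/7
(4,3)+ 3/7
(4,4)+ 2/5
(5,0)# 1/3
(5,1)+ 2/5
(5,2)+ 2/5
(5,3)# 2/5
(5,4)# 1/3
Sum over 25 particles: 2/2 + 3/4 + 1/4 + 3/5 + 2/3 + 3/4 + 3/5 + 1/6 + 3/4 + 0/3 + 3/4 + 2/4 + 3/5 + 2/5 + 1/4 + 1/4 + 3/6 + 3/7 + 3/7 + 2/5 + 1/3 + 2/5 + 2/5 + 2/5 + 1/3 = 1667/140; mean = 1667/140 ÷ 25 = 1667/3500 = 0.476285… → 0.476.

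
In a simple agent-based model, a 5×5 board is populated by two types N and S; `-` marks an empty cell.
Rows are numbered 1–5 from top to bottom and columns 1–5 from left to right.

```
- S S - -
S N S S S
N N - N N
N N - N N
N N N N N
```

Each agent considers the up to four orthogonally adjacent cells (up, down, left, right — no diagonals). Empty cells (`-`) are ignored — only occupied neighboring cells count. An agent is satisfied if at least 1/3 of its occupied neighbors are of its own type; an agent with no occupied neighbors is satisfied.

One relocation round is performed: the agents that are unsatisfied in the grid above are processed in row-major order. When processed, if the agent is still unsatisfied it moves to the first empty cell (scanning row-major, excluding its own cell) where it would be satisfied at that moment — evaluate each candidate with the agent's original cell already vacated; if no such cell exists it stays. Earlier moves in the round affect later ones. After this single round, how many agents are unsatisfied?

0

Initially unsatisfied (in order): (2,1), (2,2).
  (2,1) → (1,1).
  (2,2): now satisfied by earlier moves; stays.
Resulting grid:
S S S - -
- N S S S
N N - N N
N N - N N
N N N N N
All satisfied now.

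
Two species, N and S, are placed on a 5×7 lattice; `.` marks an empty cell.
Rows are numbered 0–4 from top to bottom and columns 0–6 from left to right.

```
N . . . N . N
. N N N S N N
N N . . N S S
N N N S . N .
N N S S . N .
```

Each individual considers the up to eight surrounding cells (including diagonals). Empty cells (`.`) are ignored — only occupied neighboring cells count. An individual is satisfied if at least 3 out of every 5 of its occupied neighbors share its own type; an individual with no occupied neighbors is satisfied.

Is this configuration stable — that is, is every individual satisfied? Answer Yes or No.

No

(0,0)N 1/1 satisfied
(0,4)N 2/3 satisfied
(0,6)N 2/2 satisfied
(1,1)N 4/4 satisfied
(1,2)N 3/3 satisfied
(1,3)N 3/4 satisfied
(1,4)S 1/5 not
(1,5)N 4/7 not
(1,6)N 2/4 not
(2,0)N 4/4 satisfied
(2,1)N 6/6 satisfied
(2,4)N 3/6 not
(2,5)S 2/6 not
(2,6)S 1/4 not
(3,0)N 5/5 satisfied
(3,1)N 6/7 satisfied
(3,2)N 3/6 not
(3,3)S 2/4 not
(3,5)N 2/4 not
(4,0)N 3/3 satisfied
(4,1)N 4/5 satisfied
(4,2)S 2/5 not
(4,3)S 2/3 satisfied
(4,5)N 1/1 satisfied
For instance (1,4) has only 1/5 same-type neighbors, below 3/5.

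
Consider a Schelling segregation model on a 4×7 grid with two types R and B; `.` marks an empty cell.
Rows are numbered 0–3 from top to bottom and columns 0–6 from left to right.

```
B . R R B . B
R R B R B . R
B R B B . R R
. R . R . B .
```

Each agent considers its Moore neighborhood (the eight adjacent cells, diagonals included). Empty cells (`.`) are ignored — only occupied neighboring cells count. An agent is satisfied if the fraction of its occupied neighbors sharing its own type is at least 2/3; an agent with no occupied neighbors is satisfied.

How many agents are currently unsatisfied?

17

Row 0: (0,0)B 0/2 not · (0,2)R 3/4 satisfied · (0,3)R 2/5 not · (0,4)B 1/3 not · (0,6)B 0/1 not
Row 1: (1,0)R 2/4 not · (1,1)R 3/7 not · (1,2)B 2/7 not · (1,3)R 2/7 not · (1,4)B 2/5 not · (1,6)R 2/3 satisfied
Row 2: (2,0)B 0/4 not · (2,1)R 3/6 not · (2,2)B 2/7 not · (2,3)B 3/5 not · (2,5)R 2/4 not · (2,6)R 2/3 satisfied
Row 3: (3,1)R 1/3 not · (3,3)R 0/2 not · (3,5)B 0/2 not
Unsatisfied: (0,0), (0,3), (0,4), (0,6), (1,0), (1,1), (1,2), (1,3), (1,4), (2,0), (2,1), (2,2), (2,3), (2,5), (3,1), (3,3), (3,5) — 17 in total.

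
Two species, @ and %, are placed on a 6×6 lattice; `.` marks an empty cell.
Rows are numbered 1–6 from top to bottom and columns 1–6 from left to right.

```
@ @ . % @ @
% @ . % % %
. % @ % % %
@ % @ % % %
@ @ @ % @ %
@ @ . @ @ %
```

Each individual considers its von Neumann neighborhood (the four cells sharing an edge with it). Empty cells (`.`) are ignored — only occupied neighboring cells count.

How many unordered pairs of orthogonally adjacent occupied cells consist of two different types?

Scan each occupied cell's neighbors to the right and below so each pair is counted once.
Row 1: @(1,1)–@(1,2)= @(1,1)–%(2,1)≠ @(1,2)–@(2,2)= %(1,4)–@(1,5)≠ %(1,4)–%(2,4)= @(1,5)–@(1,6)= @(1,5)–%(2,5)≠ @(1,6)–%(2,6)≠  → 4/8 unlike.
Row 2: %(2,1)–@(2,2)≠ @(2,2)–%(3,2)≠ %(2,4)–%(2,5)= %(2,4)–%(3,4)= %(2,5)–%(2,6)= %(2,5)–%(3,5)= %(2,6)–%(3,6)=  → 2/7 unlike.
Row 3: %(3,2)–@(3,3)≠ %(3,2)–%(4,2)= @(3,3)–%(3,4)≠ @(3,3)–@(4,3)= %(3,4)–%(3,5)= %(3,4)–%(4,4)= %(3,5)–%(3,6)= %(3,5)–%(4,5)= %(3,6)–%(4,6)=  → 2/9 unlike.
Row 4: @(4,1)–%(4,2)≠ @(4,1)–@(5,1)= %(4,2)–@(4,3)≠ %(4,2)–@(5,2)≠ @(4,3)–%(4,4)≠ @(4,3)–@(5,3)= %(4,4)–%(4,5)= %(4,4)–%(5,4)= %(4,5)–%(4,6)= %(4,5)–@(5,5)≠ %(4,6)–%(5,6)=  → 5/11 unlike.
Row 5: @(5,1)–@(5,2)= @(5,1)–@(6,1)= @(5,2)–@(5,3)= @(5,2)–@(6,2)= @(5,3)–%(5,4)≠ %(5,4)–@(5,5)≠ %(5,4)–@(6,4)≠ @(5,5)–%(5,6)≠ @(5,5)–@(6,5)= %(5,6)–%(6,6)=  → 4/10 unlike.
Row 6: @(6,1)–@(6,2)= @(6,4)–@(6,5)= @(6,5)–%(6,6)≠  → 1/3 unlike.
Total adjacent occupied pairs: 48; unlike-type pairs: 18.

18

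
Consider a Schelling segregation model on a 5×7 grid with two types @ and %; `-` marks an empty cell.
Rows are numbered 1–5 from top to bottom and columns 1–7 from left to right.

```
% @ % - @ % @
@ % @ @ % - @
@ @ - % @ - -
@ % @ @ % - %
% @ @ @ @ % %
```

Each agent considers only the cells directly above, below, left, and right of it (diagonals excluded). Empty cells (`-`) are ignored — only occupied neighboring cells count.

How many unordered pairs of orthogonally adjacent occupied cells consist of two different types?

Scan each occupied cell's neighbors to the right and below so each pair is counted once.
From row 1: 8 unlike of 9 pairs (running 8/9).
From row 2: 6 unlike of 8 pairs (running 14/17).
From row 3: 4 unlike of 6 pairs (running 18/23).
From row 4: 6 unlike of 10 pairs (running 24/33).
From row 5: 2 unlike of 6 pairs (running 26/39).
Total adjacent occupied pairs: 39; unlike-type pairs: 26.

26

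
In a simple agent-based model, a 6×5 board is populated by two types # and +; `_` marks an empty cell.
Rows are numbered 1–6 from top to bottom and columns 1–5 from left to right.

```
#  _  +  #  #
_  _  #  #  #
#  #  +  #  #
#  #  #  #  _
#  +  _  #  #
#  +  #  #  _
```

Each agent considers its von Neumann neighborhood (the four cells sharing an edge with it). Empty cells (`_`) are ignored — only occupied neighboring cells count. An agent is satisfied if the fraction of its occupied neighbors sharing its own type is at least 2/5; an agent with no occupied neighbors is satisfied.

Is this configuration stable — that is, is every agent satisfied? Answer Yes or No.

(1,1)# 0/0 ✓
(1,3)+ 0/2 ✗
(1,4)# 2/3 ✓
(1,5)# 2/2 ✓
(2,3)# 1/3 ✗
(2,4)# 4/4 ✓
(2,5)# 3/3 ✓
(3,1)# 2/2 ✓
(3,2)# 2/3 ✓
(3,3)+ 0/4 ✗
(3,4)# 3/4 ✓
(3,5)# 2/2 ✓
(4,1)# 3/3 ✓
(4,2)# 3/4 ✓
(4,3)# 2/3 ✓
(4,4)# 3/3 ✓
(5,1)# 2/3 ✓
(5,2)+ 1/3 ✗
(5,4)# 3/3 ✓
(5,5)# 1/1 ✓
(6,1)# 1/2 ✓
(6,2)+ 1/3 ✗
(6,3)# 1/2 ✓
(6,4)# 2/2 ✓
For instance (1,3) has only 0/2 same-type neighbors, below 2/5.

No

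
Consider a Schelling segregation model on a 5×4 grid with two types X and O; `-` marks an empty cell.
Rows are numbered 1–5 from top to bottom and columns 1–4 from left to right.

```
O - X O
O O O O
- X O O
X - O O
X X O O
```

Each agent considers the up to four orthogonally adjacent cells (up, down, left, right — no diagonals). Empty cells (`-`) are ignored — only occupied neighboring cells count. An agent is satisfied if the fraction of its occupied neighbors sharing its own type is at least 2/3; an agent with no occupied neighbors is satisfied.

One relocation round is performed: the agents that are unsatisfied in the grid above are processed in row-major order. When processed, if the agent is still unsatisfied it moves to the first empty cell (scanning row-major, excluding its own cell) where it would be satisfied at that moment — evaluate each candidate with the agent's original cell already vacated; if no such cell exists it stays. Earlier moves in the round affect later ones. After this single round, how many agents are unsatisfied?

Initially unsatisfied (in order): (1,3), (1,4), (3,2), (5,2).
  (1,3) → (3,1).
  (1,4): now satisfied by earlier moves; stays.
  (3,2) → (4,2).
  (5,2): now satisfied by earlier moves; stays.
Resulting grid:
O - - O
O O O O
X - O O
X X O O
X X O O
Unsatisfied now: (3,1).

1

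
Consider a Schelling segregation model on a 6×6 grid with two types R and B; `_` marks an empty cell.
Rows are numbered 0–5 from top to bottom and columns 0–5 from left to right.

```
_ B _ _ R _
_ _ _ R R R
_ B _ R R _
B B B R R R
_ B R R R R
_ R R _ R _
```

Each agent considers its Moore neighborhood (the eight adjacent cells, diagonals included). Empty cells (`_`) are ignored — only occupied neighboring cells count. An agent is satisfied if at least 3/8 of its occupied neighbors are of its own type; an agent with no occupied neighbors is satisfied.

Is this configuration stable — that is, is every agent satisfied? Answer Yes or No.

Yes

(0,1)B 0/0 satisfied
(0,4)R 3/3 satisfied
(1,3)R 4/4 satisfied
(1,4)R 5/5 satisfied
(1,5)R 3/3 satisfied
(2,1)B 3/3 satisfied
(2,3)R 5/6 satisfied
(2,4)R 7/7 satisfied
(3,0)B 3/3 satisfied
(3,1)B 4/5 satisfied
(3,2)B 3/7 satisfied
(3,3)R 6/7 satisfied
(3,4)R 7/7 satisfied
(3,5)R 4/4 satisfied
(4,1)B 3/6 satisfied
(4,2)R 4/7 satisfied
(4,3)R 6/7 satisfied
(4,4)R 6/6 satisfied
(4,5)R 4/4 satisfied
(5,1)R 2/3 satisfied
(5,2)R 3/4 satisfied
(5,4)R 3/3 satisfied
All meet the threshold, so the configuration is stable.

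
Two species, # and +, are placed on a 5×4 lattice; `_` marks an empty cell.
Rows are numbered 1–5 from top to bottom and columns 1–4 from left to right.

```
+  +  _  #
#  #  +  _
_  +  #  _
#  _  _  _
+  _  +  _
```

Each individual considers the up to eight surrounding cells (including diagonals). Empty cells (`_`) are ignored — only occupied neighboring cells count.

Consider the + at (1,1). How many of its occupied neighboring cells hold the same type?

Occupied neighbors of (1,1): (1,2)=+, (2,1)=#, (2,2)=#.
Same type (+): 1 of 3.

1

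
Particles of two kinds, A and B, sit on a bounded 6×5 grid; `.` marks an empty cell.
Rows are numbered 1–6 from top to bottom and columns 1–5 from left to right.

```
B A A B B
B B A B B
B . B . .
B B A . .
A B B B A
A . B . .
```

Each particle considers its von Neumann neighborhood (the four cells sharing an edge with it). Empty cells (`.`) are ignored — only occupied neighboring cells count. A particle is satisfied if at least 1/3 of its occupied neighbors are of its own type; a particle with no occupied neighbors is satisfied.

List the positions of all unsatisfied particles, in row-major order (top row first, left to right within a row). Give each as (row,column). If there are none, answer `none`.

(2,3), (3,3), (4,3), (5,5)

(1,1)B 1/2 satisfied
(1,2)A 1/3 satisfied
(1,3)A 2/3 satisfied
(1,4)B 2/3 satisfied
(1,5)B 2/2 satisfied
(2,1)B 3/3 satisfied
(2,2)B 1/3 satisfied
(2,3)A 1/4 not
(2,4)B 2/3 satisfied
(2,5)B 2/2 satisfied
(3,1)B 2/2 satisfied
(3,3)B 0/2 not
(4,1)B 2/3 satisfied
(4,2)B 2/3 satisfied
(4,3)A 0/3 not
(5,1)A 1/3 satisfied
(5,2)B 2/3 satisfied
(5,3)B 3/4 satisfied
(5,4)B 1/2 satisfied
(5,5)A 0/1 not
(6,1)A 1/1 satisfied
(6,3)B 1/1 satisfied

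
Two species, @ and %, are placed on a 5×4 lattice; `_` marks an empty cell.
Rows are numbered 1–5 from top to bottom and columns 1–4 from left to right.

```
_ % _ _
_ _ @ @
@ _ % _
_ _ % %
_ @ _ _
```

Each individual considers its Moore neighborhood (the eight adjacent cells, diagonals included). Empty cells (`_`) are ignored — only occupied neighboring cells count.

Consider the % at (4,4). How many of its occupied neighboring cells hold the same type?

Occupied neighbors of (4,4): (3,3)=%, (4,3)=%.
Same type (%): 2 of 2.

2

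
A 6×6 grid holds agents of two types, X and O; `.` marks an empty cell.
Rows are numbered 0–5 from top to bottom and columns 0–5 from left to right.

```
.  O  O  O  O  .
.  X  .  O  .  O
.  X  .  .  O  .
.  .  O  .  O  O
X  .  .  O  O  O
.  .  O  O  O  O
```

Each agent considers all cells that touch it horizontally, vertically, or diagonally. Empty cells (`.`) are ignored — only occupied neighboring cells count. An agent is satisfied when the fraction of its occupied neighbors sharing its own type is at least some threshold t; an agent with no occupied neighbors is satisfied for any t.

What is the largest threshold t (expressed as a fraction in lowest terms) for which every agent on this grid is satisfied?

1/3

Row 0: (0,1)O 1/2 · (0,2)O 3/4 · (0,3)O 3/3 · (0,4)O 3/3
Row 1: (1,1)X 1/3 · (1,3)O 4/4 · (1,5)O 2/2
Row 2: (2,1)X 1/2 · (2,4)O 4/4
Row 3: (3,2)O 1/2 · (3,4)O 5/5 · (3,5)O 4/4
Row 4: (4,0)X — no occupied neighbors · (4,3)O 6/6 · (4,4)O 7/7 · (4,5)O 5/5
Row 5: (5,2)O 2/2 · (5,3)O 4/4 · (5,4)O 5/5 · (5,5)O 3/3
The smallest same-type fraction is 1/3 at (1,1), which reduces to 1/3. Any threshold above that leaves this agent unsatisfied.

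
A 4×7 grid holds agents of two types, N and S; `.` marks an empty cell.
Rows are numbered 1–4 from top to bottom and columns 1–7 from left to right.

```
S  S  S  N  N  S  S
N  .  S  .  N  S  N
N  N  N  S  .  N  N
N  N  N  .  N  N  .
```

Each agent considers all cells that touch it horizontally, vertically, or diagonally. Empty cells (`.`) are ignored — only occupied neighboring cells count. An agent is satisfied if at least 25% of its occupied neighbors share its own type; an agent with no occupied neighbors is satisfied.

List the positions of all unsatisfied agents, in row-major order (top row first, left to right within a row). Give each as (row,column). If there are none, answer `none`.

(3,4)

Row 1: (1,1)S 1/2 satisfied · (1,2)S 3/4 satisfied · (1,3)S 2/3 satisfied · (1,4)N 2/4 satisfied · (1,5)N 2/4 satisfied · (1,6)S 2/5 satisfied · (1,7)S 2/3 satisfied
Row 2: (2,1)N 2/4 satisfied · (2,3)S 3/6 satisfied · (2,5)N 3/6 satisfied · (2,6)S 2/7 satisfied · (2,7)N 2/5 satisfied
Row 3: (3,1)N 4/4 satisfied · (3,2)N 6/7 satisfied · (3,3)N 3/5 satisfied · (3,4)S 1/5 not · (3,6)N 5/6 satisfied · (3,7)N 3/4 satisfied
Row 4: (4,1)N 3/3 satisfied · (4,2)N 5/5 satisfied · (4,3)N 3/4 satisfied · (4,5)N 2/3 satisfied · (4,6)N 3/3 satisfied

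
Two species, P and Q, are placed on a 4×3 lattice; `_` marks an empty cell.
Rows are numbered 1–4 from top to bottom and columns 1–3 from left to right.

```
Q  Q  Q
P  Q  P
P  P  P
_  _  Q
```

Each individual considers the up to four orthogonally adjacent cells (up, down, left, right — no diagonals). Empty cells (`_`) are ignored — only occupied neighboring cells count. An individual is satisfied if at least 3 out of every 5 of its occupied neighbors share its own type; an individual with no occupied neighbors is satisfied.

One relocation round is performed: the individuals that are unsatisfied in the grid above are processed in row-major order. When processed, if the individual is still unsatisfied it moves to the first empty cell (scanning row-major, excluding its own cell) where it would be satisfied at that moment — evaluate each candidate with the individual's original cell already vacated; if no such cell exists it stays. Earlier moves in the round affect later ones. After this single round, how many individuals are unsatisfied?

Initially unsatisfied (in order): (1,1), (1,3), (2,1), (2,2), (2,3), (4,3).
  (1,1): no empty cell satisfies it; stays.
  (1,3): no empty cell satisfies it; stays.
  (2,1) → (4,1).
  (2,2): no empty cell satisfies it; stays.
  (2,3) → (4,2).
  (4,3) → (2,1).
Resulting grid:
Q Q Q
Q Q _
P P P
P P _
All satisfied now.

0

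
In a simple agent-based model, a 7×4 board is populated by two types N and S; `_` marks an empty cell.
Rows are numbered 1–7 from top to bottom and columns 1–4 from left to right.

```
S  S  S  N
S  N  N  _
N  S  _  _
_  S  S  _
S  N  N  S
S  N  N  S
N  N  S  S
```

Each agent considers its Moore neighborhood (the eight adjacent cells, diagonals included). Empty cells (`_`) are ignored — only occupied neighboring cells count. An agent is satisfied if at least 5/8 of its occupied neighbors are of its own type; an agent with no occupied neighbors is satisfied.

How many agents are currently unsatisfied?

19

Row 1: (1,1)S 2/3 ✓ · (1,2)S 3/5 ✗ · (1,3)S 1/4 ✗ · (1,4)N 1/2 ✗
Row 2: (2,1)S 3/5 ✗ · (2,2)N 2/7 ✗ · (2,3)N 2/5 ✗
Row 3: (3,1)N 1/4 ✗ · (3,2)S 3/6 ✗
Row 4: (4,2)S 3/6 ✗ · (4,3)S 3/5 ✗
Row 5: (5,1)S 2/4 ✗ · (5,2)N 3/7 ✗ · (5,3)N 3/7 ✗ · (5,4)S 2/4 ✗
Row 6: (6,1)S 1/5 ✗ · (6,2)N 5/8 ✓ · (6,3)N 4/8 ✗ · (6,4)S 3/5 ✗
Row 7: (7,1)N 2/3 ✓ · (7,2)N 3/5 ✗ · (7,3)S 2/5 ✗ · (7,4)S 2/3 ✓
Unsatisfied: (1,2), (1,3), (1,4), (2,1), (2,2), (2,3), (3,1), (3,2), (4,2), (4,3), (5,1), (5,2), (5,3), (5,4), (6,1), (6,3), (6,4), (7,2), (7,3) — 19 in total.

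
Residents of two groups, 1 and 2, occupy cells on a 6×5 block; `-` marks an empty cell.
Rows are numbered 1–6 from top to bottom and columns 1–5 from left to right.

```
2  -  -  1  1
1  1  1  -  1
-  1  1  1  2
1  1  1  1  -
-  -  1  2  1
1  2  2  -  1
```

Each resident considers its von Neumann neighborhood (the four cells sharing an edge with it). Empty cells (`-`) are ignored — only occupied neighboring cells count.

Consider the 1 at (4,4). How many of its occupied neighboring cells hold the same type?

2

Occupied neighbors of (4,4): (3,4)=1, (5,4)=2, (4,3)=1.
Same type (1): 2 of 3.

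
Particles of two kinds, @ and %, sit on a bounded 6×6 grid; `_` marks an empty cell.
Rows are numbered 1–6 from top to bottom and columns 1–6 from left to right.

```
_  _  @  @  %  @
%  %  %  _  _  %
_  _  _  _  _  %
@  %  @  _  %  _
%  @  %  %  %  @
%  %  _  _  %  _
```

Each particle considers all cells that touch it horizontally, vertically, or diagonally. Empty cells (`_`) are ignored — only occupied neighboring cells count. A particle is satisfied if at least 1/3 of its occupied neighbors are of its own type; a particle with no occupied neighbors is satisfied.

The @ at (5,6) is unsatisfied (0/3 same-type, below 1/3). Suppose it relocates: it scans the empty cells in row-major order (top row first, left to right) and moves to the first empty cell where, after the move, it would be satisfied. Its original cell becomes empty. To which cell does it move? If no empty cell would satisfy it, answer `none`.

Vacating (5,6). Empty cells in order:
  (1,1): 0/2 same-type → still unsatisfied.
  (1,2): 1/4 same-type → still unsatisfied.
  (2,4): 2/4 same-type → satisfied — stop here.

(2,4)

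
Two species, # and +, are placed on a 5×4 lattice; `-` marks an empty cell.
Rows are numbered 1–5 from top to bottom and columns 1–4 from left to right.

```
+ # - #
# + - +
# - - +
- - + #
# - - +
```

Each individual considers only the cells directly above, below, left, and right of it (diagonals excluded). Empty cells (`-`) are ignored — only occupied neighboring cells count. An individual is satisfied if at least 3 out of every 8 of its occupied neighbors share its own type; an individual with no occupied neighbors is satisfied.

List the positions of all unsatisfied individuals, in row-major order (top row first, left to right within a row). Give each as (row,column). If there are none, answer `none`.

(1,1), (1,2), (1,4), (2,1), (2,2), (4,3), (4,4), (5,4)

(1,1)+ 0/2 unhappy
(1,2)# 0/2 unhappy
(1,4)# 0/1 unhappy
(2,1)# 1/3 unhappy
(2,2)+ 0/2 unhappy
(2,4)+ 1/2 ok
(3,1)# 1/1 ok
(3,4)+ 1/2 ok
(4,3)+ 0/1 unhappy
(4,4)# 0/3 unhappy
(5,1)# 0/0 ok
(5,4)+ 0/1 unhappy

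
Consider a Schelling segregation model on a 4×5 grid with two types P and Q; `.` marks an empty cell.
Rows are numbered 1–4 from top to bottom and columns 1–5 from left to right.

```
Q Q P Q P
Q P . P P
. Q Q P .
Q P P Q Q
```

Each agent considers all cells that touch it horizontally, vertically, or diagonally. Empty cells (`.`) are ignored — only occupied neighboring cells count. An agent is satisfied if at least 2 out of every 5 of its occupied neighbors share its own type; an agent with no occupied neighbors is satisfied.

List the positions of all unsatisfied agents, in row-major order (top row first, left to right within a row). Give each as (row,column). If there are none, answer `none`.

(1,4), (2,2), (3,3), (4,2)

(1,1)Q 2/3 ok
(1,2)Q 2/4 ok
(1,3)P 2/4 ok
(1,4)Q 0/4 unhappy
(1,5)P 2/3 ok
(2,1)Q 3/4 ok
(2,2)P 1/6 unhappy
(2,4)P 4/6 ok
(2,5)P 3/4 ok
(3,2)Q 3/6 ok
(3,3)Q 2/7 unhappy
(3,4)P 3/6 ok
(4,1)Q 1/2 ok
(4,2)P 1/4 unhappy
(4,3)P 2/5 ok
(4,4)Q 2/4 ok
(4,5)Q 1/2 ok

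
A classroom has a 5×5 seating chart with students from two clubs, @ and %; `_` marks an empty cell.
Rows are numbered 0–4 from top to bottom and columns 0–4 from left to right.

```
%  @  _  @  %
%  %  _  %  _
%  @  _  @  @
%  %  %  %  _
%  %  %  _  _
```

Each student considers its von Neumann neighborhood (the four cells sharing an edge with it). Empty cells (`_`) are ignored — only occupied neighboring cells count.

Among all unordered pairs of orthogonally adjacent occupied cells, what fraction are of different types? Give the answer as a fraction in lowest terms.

Scan each occupied cell's neighbors to the right and below so each pair is counted once.
Row 0: %(0,0)–@(0,1)≠ %(0,0)–%(1,0)= @(0,1)–%(1,1)≠ @(0,3)–%(0,4)≠ @(0,3)–%(1,3)≠  → 4/5 unlike.
Row 1: %(1,0)–%(1,1)= %(1,0)–%(2,0)= %(1,1)–@(2,1)≠ %(1,3)–@(2,3)≠  → 2/4 unlike.
Row 2: %(2,0)–@(2,1)≠ %(2,0)–%(3,0)= @(2,1)–%(3,1)≠ @(2,3)–@(2,4)= @(2,3)–%(3,3)≠  → 3/5 unlike.
Row 3: %(3,0)–%(3,1)= %(3,0)–%(4,0)= %(3,1)–%(3,2)= %(3,1)–%(4,1)= %(3,2)–%(3,3)= %(3,2)–%(4,2)=  → 0/6 unlike.
Row 4: %(4,0)–%(4,1)= %(4,1)–%(4,2)=  → 0/2 unlike.
Total adjacent occupied pairs: 22; unlike-type pairs: 9.
9/22 is already in lowest terms.

9/22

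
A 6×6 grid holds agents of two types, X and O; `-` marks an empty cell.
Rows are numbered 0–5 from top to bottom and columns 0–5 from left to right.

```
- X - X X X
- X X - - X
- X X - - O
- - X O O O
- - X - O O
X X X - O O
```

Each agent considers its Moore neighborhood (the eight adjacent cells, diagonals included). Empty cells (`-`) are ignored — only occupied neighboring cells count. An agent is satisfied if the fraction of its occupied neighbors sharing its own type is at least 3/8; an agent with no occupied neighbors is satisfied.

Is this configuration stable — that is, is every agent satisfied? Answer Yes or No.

Yes

Row 0: (0,1)X 2/2 ok · (0,3)X 2/2 ok · (0,4)X 3/3 ok · (0,5)X 2/2 ok
Row 1: (1,1)X 4/4 ok · (1,2)X 5/5 ok · (1,5)X 2/3 ok
Row 2: (2,1)X 4/4 ok · (2,2)X 4/5 ok · (2,5)O 2/3 ok
Row 3: (3,2)X 3/4 ok · (3,3)O 2/5 ok · (3,4)O 5/5 ok · (3,5)O 4/4 ok
Row 4: (4,2)X 3/4 ok · (4,4)O 6/6 ok · (4,5)O 5/5 ok
Row 5: (5,0)X 1/1 ok · (5,1)X 3/3 ok · (5,2)X 2/2 ok · (5,4)O 3/3 ok · (5,5)O 3/3 ok
All meet the threshold, so the configuration is stable.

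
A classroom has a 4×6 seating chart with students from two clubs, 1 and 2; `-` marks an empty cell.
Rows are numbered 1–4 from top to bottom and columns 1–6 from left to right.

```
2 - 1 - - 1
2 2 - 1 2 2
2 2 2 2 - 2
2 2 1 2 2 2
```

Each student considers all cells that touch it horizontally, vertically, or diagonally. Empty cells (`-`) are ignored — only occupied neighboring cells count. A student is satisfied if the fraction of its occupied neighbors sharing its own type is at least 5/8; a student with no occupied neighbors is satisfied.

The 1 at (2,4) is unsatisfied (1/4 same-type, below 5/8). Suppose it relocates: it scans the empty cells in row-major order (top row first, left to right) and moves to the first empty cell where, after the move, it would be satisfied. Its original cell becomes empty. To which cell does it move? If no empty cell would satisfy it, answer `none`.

Vacating (2,4). Empty cells in order:
  (1,2): 1/4 same-type → still unsatisfied.
  (1,4): 1/2 same-type → still unsatisfied.
  (1,5): 1/3 same-type → still unsatisfied.
  (2,3): 1/5 same-type → still unsatisfied.
  (3,5): 0/7 same-type → still unsatisfied.

none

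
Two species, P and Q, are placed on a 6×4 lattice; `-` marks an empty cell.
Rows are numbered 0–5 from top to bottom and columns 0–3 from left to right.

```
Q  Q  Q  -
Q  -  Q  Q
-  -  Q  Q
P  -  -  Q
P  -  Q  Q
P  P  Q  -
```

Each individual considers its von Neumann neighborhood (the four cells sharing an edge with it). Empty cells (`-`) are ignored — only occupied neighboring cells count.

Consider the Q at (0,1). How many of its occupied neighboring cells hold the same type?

Occupied neighbors of (0,1): (0,0)=Q, (0,2)=Q.
Same type (Q): 2 of 2.

2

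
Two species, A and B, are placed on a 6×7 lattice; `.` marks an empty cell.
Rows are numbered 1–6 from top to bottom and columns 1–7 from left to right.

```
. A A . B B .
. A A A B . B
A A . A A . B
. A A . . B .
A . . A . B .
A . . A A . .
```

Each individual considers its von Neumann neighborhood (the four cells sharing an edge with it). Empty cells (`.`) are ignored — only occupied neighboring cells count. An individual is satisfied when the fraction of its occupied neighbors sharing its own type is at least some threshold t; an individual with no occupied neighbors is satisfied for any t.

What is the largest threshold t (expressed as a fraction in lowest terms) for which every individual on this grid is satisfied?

(1,2)A 2/2
(1,3)A 2/2
(1,5)B 2/2
(1,6)B 1/1
(2,2)A 3/3
(2,3)A 3/3
(2,4)A 2/3
(2,5)B 1/3
(2,7)B 1/1
(3,1)A 1/1
(3,2)A 3/3
(3,4)A 2/2
(3,5)A 1/2
(3,7)B 1/1
(4,2)A 2/2
(4,3)A 1/1
(4,6)B 1/1
(5,1)A 1/1
(5,4)A 1/1
(5,6)B 1/1
(6,1)A 1/1
(6,4)A 2/2
(6,5)A 1/1
The smallest same-type fraction is 1/3 at (2,5), which reduces to 1/3. Any threshold above that leaves this individual unsatisfied.

1/3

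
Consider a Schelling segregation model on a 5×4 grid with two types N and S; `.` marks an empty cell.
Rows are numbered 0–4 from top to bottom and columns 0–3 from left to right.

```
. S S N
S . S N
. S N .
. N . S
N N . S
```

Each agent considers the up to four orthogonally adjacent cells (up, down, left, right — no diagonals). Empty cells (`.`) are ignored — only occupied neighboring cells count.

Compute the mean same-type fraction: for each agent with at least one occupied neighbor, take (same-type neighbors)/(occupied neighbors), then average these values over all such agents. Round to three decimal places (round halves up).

(0,1)S 1/1
(0,2)S 2/3
(0,3)N 1/2
(1,0)S — no occupied neighbors
(1,2)S 1/3
(1,3)N 1/2
(2,1)S 0/2
(2,2)N 0/2
(3,1)N 1/2
(3,3)S 1/1
(4,0)N 1/1
(4,1)N 2/2
(4,3)S 1/1
Sum over 12 agents: 1/1 + 2/3 + 1/2 + 1/3 + 1/2 + 0/2 + 0/2 + 1/2 + 1/1 + 1/1 + 2/2 + 1/1 = 15/2; mean = 15/2 ÷ 12 = 5/8 = 0.625 → 0.625.

0.625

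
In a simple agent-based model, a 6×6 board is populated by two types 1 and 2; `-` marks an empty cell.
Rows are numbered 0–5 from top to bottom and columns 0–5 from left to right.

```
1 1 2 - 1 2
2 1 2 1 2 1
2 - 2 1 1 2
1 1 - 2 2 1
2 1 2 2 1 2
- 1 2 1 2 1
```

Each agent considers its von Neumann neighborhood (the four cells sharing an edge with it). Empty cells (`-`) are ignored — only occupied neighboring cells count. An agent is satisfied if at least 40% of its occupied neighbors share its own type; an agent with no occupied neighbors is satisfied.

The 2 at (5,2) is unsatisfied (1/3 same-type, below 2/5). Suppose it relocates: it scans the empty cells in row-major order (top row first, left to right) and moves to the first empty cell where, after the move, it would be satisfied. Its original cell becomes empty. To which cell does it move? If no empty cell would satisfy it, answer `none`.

(2,1)

Vacating (5,2). Empty cells in order:
  (0,3): 1/3 same-type → still unsatisfied.
  (2,1): 2/4 same-type → satisfied — stop here.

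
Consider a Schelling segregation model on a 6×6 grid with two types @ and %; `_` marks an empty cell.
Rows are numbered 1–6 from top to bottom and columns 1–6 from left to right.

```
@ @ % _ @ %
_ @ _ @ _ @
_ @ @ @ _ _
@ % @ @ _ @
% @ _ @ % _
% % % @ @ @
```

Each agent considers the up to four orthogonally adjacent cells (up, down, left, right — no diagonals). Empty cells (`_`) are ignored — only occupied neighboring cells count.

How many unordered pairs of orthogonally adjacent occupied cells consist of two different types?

13

Scan each occupied cell's neighbors to the right and below so each pair is counted once.
From row 1: 3 unlike of 5 pairs (running 3/5).
From row 2: 0 unlike of 2 pairs (running 3/7).
From row 3: 1 unlike of 5 pairs (running 4/12).
From row 4: 4 unlike of 6 pairs (running 8/18).
From row 5: 4 unlike of 6 pairs (running 12/24).
From row 6: 1 unlike of 5 pairs (running 13/29).
Total adjacent occupied pairs: 29; unlike-type pairs: 13.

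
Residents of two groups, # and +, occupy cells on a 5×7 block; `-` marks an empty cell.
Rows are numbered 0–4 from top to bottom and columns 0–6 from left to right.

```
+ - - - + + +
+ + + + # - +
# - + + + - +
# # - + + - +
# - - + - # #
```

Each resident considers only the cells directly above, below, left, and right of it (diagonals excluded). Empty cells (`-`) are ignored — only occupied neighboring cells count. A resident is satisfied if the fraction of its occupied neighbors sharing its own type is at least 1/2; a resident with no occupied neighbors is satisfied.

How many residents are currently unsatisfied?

(0,0)+ 1/1 satisfied
(0,4)+ 1/2 satisfied
(0,5)+ 2/2 satisfied
(0,6)+ 2/2 satisfied
(1,0)+ 2/3 satisfied
(1,1)+ 2/2 satisfied
(1,2)+ 3/3 satisfied
(1,3)+ 2/3 satisfied
(1,4)# 0/3 not
(1,6)+ 2/2 satisfied
(2,0)# 1/2 satisfied
(2,2)+ 2/2 satisfied
(2,3)+ 4/4 satisfied
(2,4)+ 2/3 satisfied
(2,6)+ 2/2 satisfied
(3,0)# 3/3 satisfied
(3,1)# 1/1 satisfied
(3,3)+ 3/3 satisfied
(3,4)+ 2/2 satisfied
(3,6)+ 1/2 satisfied
(4,0)# 1/1 satisfied
(4,3)+ 1/1 satisfied
(4,5)# 1/1 satisfied
(4,6)# 1/2 satisfied
Unsatisfied: (1,4) — 1 in total.

1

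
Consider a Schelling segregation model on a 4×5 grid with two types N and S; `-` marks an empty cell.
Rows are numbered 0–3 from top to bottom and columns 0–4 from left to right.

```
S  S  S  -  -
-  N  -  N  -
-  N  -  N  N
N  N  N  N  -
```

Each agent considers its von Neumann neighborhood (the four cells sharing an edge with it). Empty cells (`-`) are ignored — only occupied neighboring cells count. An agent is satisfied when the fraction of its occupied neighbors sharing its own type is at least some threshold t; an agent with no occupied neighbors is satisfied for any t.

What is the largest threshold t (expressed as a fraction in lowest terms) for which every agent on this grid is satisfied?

Row 0: (0,0)S 1/1 · (0,1)S 2/3 · (0,2)S 1/1
Row 1: (1,1)N 1/2 · (1,3)N 1/1
Row 2: (2,1)N 2/2 · (2,3)N 3/3 · (2,4)N 1/1
Row 3: (3,0)N 1/1 · (3,1)N 3/3 · (3,2)N 2/2 · (3,3)N 2/2
The smallest same-type fraction is 1/2 at (1,1), which reduces to 1/2. Any threshold above that leaves this agent unsatisfied.

1/2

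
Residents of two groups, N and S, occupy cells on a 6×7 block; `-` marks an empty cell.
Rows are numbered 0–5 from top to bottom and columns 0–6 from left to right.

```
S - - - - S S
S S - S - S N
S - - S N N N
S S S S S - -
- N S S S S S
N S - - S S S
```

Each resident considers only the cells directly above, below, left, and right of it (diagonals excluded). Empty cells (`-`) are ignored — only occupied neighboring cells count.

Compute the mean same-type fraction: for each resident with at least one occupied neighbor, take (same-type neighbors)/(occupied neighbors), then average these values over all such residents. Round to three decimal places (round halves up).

Row 0: (0,0)S 1/1 · (0,5)S 2/2 · (0,6)S 1/2
Row 1: (1,0)S 3/3 · (1,1)S 1/1 · (1,3)S 1/1 · (1,5)S 1/3 · (1,6)N 1/3
Row 2: (2,0)S 2/2 · (2,3)S 2/3 · (2,4)N 1/3 · (2,5)N 2/3 · (2,6)N 2/2
Row 3: (3,0)S 2/2 · (3,1)S 2/3 · (3,2)S 3/3 · (3,3)S 4/4 · (3,4)S 2/3
Row 4: (4,1)N 0/3 · (4,2)S 2/3 · (4,3)S 3/3 · (4,4)S 4/4 · (4,5)S 3/3 · (4,6)S 2/2
Row 5: (5,0)N 0/1 · (5,1)S 0/2 · (5,4)S 2/2 · (5,5)S 3/3 · (5,6)S 2/2
Sum over 29 residents: 1/1 + 2/2 + 1/2 + 3/3 + 1/1 + 1/1 + 1/3 + 1/3 + 2/2 + 2/3 + 1/3 + 2/3 + 2/2 + 2/2 + 2/3 + 3/3 + 4/4 + 2/3 + 0/3 + 2/3 + 3/3 + 4/4 + 3/3 + 2/2 + 0/1 + 0/2 + 2/2 + 3/3 + 2/2 = 131/6; mean = 131/6 ÷ 29 = 131/174 = 0.752873… → 0.753.

0.753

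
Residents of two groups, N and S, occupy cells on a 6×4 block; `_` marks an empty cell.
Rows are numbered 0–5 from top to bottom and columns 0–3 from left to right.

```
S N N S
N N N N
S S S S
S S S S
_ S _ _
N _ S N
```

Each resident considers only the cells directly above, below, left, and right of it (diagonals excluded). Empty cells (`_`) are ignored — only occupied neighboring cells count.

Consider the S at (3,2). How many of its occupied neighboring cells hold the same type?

Occupied neighbors of (3,2): (2,2)=S, (3,1)=S, (3,3)=S.
Same type (S): 3 of 3.

3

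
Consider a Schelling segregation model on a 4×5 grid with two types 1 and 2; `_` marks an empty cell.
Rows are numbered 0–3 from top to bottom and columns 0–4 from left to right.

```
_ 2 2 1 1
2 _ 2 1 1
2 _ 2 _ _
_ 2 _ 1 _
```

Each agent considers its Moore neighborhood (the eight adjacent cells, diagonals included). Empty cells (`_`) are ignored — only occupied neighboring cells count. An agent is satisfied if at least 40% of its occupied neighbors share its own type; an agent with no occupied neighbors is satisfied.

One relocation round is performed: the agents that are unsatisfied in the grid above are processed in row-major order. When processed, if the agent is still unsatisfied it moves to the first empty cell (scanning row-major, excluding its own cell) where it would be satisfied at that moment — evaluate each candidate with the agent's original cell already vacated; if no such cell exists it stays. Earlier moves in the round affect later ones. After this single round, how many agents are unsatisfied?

Initially unsatisfied (in order): (3,3).
  (3,3) → (2,3).
Resulting grid:
_ 2 2 1 1
2 _ 2 1 1
2 _ 2 1 _
_ 2 _ _ _
All satisfied now.

0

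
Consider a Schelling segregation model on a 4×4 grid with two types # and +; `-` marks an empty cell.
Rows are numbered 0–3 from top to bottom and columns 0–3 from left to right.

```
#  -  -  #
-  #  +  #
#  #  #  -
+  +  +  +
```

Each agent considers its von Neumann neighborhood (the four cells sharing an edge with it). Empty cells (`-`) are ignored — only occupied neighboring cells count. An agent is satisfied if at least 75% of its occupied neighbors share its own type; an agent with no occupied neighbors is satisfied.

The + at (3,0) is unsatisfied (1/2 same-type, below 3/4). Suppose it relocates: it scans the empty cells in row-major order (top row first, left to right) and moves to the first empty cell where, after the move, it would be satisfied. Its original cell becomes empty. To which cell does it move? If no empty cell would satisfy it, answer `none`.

none

Vacating (3,0). Empty cells in order:
  (0,1): 0/2 same-type → still unsatisfied.
  (0,2): 1/2 same-type → still unsatisfied.
  (1,0): 0/3 same-type → still unsatisfied.
  (2,3): 1/3 same-type → still unsatisfied.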